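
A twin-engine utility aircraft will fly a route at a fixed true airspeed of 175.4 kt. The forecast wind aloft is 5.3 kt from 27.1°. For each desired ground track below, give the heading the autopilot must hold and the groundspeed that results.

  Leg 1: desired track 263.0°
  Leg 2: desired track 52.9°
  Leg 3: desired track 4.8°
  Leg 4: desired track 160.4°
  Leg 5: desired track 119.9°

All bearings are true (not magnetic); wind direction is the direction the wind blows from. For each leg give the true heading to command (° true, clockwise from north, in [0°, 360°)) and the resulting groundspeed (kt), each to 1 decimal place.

Leg 1: desired track 263.0°; wind correction +1.4° → command heading 264.4°, groundspeed 178.3 kt
Leg 2: desired track 52.9°; wind correction -0.8° → command heading 52.1°, groundspeed 170.6 kt
Leg 3: desired track 4.8°; wind correction +0.7° → command heading 5.5°, groundspeed 170.5 kt
Leg 4: desired track 160.4°; wind correction -1.3° → command heading 159.1°, groundspeed 179.0 kt
Leg 5: desired track 119.9°; wind correction -1.7° → command heading 118.2°, groundspeed 175.6 kt

Leg 1: heading=264.4°, groundspeed=178.3 kt
Leg 2: heading=52.1°, groundspeed=170.6 kt
Leg 3: heading=5.5°, groundspeed=170.5 kt
Leg 4: heading=159.1°, groundspeed=179.0 kt
Leg 5: heading=118.2°, groundspeed=175.6 kt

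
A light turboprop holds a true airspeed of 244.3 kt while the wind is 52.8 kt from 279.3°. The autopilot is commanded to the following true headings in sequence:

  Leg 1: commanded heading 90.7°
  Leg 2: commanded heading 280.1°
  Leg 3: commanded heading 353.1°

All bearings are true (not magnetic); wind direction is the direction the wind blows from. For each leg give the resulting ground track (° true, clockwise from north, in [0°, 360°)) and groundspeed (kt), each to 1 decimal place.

Leg 1: track=92.2°, groundspeed=296.6 kt
Leg 2: track=280.3°, groundspeed=191.5 kt
Leg 3: track=5.6°, groundspeed=235.1 kt

Leg 1: heading 90.7°; drift +1.5° → track 92.2°, groundspeed 296.6 kt
Leg 2: heading 280.1°; drift +0.2° → track 280.3°, groundspeed 191.5 kt
Leg 3: heading 353.1°; drift +12.5° → track 5.6°, groundspeed 235.1 kt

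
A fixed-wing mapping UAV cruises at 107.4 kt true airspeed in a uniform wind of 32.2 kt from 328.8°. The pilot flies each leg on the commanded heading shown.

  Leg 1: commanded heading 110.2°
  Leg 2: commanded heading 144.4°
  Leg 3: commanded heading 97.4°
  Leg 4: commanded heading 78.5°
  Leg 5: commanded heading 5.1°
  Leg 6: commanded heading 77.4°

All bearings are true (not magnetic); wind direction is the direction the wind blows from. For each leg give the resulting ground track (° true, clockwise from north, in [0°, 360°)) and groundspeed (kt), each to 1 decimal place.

Leg 1: track=118.8°, groundspeed=134.1 kt
Leg 2: track=145.4°, groundspeed=139.5 kt
Leg 3: track=108.6°, groundspeed=129.9 kt
Leg 4: track=92.9°, groundspeed=122.1 kt
Leg 5: track=18.3°, groundspeed=83.7 kt
Leg 6: track=91.9°, groundspeed=121.6 kt

Leg 1: heading 110.2°; drift +8.6° → track 118.8°, groundspeed 134.1 kt
Leg 2: heading 144.4°; drift +1.0° → track 145.4°, groundspeed 139.5 kt
Leg 3: heading 97.4°; drift +11.2° → track 108.6°, groundspeed 129.9 kt
Leg 4: heading 78.5°; drift +14.4° → track 92.9°, groundspeed 122.1 kt
Leg 5: heading 5.1°; drift +13.2° → track 18.3°, groundspeed 83.7 kt
Leg 6: heading 77.4°; drift +14.5° → track 91.9°, groundspeed 121.6 kt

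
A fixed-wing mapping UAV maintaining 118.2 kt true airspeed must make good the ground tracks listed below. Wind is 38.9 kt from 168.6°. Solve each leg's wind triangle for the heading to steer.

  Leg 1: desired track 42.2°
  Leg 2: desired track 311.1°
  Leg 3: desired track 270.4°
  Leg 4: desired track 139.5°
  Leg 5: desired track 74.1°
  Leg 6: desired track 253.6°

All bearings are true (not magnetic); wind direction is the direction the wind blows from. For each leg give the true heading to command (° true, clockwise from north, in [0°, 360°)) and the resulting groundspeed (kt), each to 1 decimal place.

Leg 1: desired track 42.2°; wind correction +15.4° → command heading 57.6°, groundspeed 137.1 kt
Leg 2: desired track 311.1°; wind correction -11.6° → command heading 299.5°, groundspeed 146.7 kt
Leg 3: desired track 270.4°; wind correction -18.8° → command heading 251.6°, groundspeed 119.9 kt
Leg 4: desired track 139.5°; wind correction +9.2° → command heading 148.7°, groundspeed 82.7 kt
Leg 5: desired track 74.1°; wind correction +19.2° → command heading 93.3°, groundspeed 114.7 kt
Leg 6: desired track 253.6°; wind correction -19.1° → command heading 234.5°, groundspeed 108.3 kt

Leg 1: heading=57.6°, groundspeed=137.1 kt
Leg 2: heading=299.5°, groundspeed=146.7 kt
Leg 3: heading=251.6°, groundspeed=119.9 kt
Leg 4: heading=148.7°, groundspeed=82.7 kt
Leg 5: heading=93.3°, groundspeed=114.7 kt
Leg 6: heading=234.5°, groundspeed=108.3 kt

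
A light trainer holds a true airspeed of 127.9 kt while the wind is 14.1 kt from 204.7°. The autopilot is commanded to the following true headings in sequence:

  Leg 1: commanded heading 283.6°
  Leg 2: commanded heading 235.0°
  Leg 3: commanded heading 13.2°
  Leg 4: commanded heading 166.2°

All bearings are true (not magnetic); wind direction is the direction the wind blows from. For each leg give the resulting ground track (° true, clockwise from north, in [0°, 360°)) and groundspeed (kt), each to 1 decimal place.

Leg 1: heading 283.6°; drift +6.3° → track 289.9°, groundspeed 125.9 kt
Leg 2: heading 235.0°; drift +3.5° → track 238.5°, groundspeed 115.9 kt
Leg 3: heading 13.2°; drift +1.1° → track 14.3°, groundspeed 141.7 kt
Leg 4: heading 166.2°; drift -4.3° → track 161.9°, groundspeed 117.2 kt

Leg 1: track=289.9°, groundspeed=125.9 kt
Leg 2: track=238.5°, groundspeed=115.9 kt
Leg 3: track=14.3°, groundspeed=141.7 kt
Leg 4: track=161.9°, groundspeed=117.2 kt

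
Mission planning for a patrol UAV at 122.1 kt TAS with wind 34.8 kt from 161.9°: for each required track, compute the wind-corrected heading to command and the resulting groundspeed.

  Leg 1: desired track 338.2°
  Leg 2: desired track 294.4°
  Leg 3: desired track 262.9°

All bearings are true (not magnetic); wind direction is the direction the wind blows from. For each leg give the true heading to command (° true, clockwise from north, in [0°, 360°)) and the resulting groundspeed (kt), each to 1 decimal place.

Leg 1: desired track 338.2°; wind correction -1.1° → command heading 337.1°, groundspeed 156.8 kt
Leg 2: desired track 294.4°; wind correction -12.1° → command heading 282.3°, groundspeed 142.9 kt
Leg 3: desired track 262.9°; wind correction -16.2° → command heading 246.7°, groundspeed 123.9 kt

Leg 1: heading=337.1°, groundspeed=156.8 kt
Leg 2: heading=282.3°, groundspeed=142.9 kt
Leg 3: heading=246.7°, groundspeed=123.9 kt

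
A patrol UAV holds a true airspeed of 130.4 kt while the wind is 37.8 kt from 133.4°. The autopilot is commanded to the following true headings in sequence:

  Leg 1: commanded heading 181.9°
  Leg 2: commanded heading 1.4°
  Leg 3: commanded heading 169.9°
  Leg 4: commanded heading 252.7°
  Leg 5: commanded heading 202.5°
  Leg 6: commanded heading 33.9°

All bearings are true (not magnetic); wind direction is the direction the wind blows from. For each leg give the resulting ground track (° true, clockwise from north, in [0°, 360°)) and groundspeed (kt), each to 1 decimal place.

Leg 1: heading 181.9°; drift +15.0° → track 196.9°, groundspeed 109.1 kt
Leg 2: heading 1.4°; drift -10.2° → track 351.2°, groundspeed 158.2 kt
Leg 3: heading 169.9°; drift +12.7° → track 182.6°, groundspeed 102.5 kt
Leg 4: heading 252.7°; drift +12.5° → track 265.2°, groundspeed 152.5 kt
Leg 5: heading 202.5°; drift +16.8° → track 219.3°, groundspeed 122.1 kt
Leg 6: heading 33.9°; drift -15.3° → track 18.6°, groundspeed 141.6 kt

Leg 1: track=196.9°, groundspeed=109.1 kt
Leg 2: track=351.2°, groundspeed=158.2 kt
Leg 3: track=182.6°, groundspeed=102.5 kt
Leg 4: track=265.2°, groundspeed=152.5 kt
Leg 5: track=219.3°, groundspeed=122.1 kt
Leg 6: track=18.6°, groundspeed=141.6 kt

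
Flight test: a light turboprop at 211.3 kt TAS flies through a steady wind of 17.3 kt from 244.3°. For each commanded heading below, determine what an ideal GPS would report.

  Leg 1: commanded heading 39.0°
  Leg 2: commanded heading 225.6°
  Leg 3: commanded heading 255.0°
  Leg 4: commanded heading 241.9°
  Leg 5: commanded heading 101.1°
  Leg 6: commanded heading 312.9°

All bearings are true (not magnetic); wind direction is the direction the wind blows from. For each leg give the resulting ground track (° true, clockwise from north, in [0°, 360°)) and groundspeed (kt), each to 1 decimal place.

Leg 1: heading 39.0°; drift +1.9° → track 40.9°, groundspeed 227.1 kt
Leg 2: heading 225.6°; drift -1.6° → track 224.0°, groundspeed 195.0 kt
Leg 3: heading 255.0°; drift +0.9° → track 255.9°, groundspeed 194.3 kt
Leg 4: heading 241.9°; drift -0.2° → track 241.7°, groundspeed 194.0 kt
Leg 5: heading 101.1°; drift -2.6° → track 98.5°, groundspeed 225.4 kt
Leg 6: heading 312.9°; drift +4.5° → track 317.4°, groundspeed 205.6 kt

Leg 1: track=40.9°, groundspeed=227.1 kt
Leg 2: track=224.0°, groundspeed=195.0 kt
Leg 3: track=255.9°, groundspeed=194.3 kt
Leg 4: track=241.7°, groundspeed=194.0 kt
Leg 5: track=98.5°, groundspeed=225.4 kt
Leg 6: track=317.4°, groundspeed=205.6 kt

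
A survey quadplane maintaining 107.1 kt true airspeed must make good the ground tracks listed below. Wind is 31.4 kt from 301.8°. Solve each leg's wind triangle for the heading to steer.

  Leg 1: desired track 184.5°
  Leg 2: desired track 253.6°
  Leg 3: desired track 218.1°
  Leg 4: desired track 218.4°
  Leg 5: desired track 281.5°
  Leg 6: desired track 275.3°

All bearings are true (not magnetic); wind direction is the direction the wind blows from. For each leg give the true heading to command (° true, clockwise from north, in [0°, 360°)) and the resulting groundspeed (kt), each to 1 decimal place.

Leg 1: desired track 184.5°; wind correction +15.1° → command heading 199.6°, groundspeed 117.8 kt
Leg 2: desired track 253.6°; wind correction +12.6° → command heading 266.2°, groundspeed 83.6 kt
Leg 3: desired track 218.1°; wind correction +16.9° → command heading 235.0°, groundspeed 99.0 kt
Leg 4: desired track 218.4°; wind correction +16.9° → command heading 235.3°, groundspeed 98.8 kt
Leg 5: desired track 281.5°; wind correction +5.8° → command heading 287.3°, groundspeed 77.1 kt
Leg 6: desired track 275.3°; wind correction +7.5° → command heading 282.8°, groundspeed 78.1 kt

Leg 1: heading=199.6°, groundspeed=117.8 kt
Leg 2: heading=266.2°, groundspeed=83.6 kt
Leg 3: heading=235.0°, groundspeed=99.0 kt
Leg 4: heading=235.3°, groundspeed=98.8 kt
Leg 5: heading=287.3°, groundspeed=77.1 kt
Leg 6: heading=282.8°, groundspeed=78.1 kt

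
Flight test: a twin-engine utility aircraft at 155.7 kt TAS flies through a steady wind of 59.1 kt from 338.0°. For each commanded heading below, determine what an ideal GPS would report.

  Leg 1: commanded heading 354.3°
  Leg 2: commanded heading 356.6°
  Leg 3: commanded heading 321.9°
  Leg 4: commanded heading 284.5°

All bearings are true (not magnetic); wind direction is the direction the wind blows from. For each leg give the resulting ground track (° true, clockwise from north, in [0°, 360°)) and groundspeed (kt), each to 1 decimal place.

Leg 1: track=3.8°, groundspeed=100.4 kt
Leg 2: track=7.3°, groundspeed=101.5 kt
Leg 3: track=312.5°, groundspeed=100.3 kt
Leg 4: track=263.0°, groundspeed=129.6 kt

Leg 1: heading 354.3°; drift +9.5° → track 3.8°, groundspeed 100.4 kt
Leg 2: heading 356.6°; drift +10.7° → track 7.3°, groundspeed 101.5 kt
Leg 3: heading 321.9°; drift -9.4° → track 312.5°, groundspeed 100.3 kt
Leg 4: heading 284.5°; drift -21.5° → track 263.0°, groundspeed 129.6 kt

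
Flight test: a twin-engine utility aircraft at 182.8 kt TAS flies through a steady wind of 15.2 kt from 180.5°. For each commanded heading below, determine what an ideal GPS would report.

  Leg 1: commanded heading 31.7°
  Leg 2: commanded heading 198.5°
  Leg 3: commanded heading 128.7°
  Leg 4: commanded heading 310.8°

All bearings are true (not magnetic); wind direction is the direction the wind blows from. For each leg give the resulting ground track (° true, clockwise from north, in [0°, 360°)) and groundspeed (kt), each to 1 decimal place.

Leg 1: heading 31.7°; drift -2.3° → track 29.4°, groundspeed 196.0 kt
Leg 2: heading 198.5°; drift +1.6° → track 200.1°, groundspeed 168.4 kt
Leg 3: heading 128.7°; drift -3.9° → track 124.8°, groundspeed 173.8 kt
Leg 4: heading 310.8°; drift +3.4° → track 314.2°, groundspeed 193.0 kt

Leg 1: track=29.4°, groundspeed=196.0 kt
Leg 2: track=200.1°, groundspeed=168.4 kt
Leg 3: track=124.8°, groundspeed=173.8 kt
Leg 4: track=314.2°, groundspeed=193.0 kt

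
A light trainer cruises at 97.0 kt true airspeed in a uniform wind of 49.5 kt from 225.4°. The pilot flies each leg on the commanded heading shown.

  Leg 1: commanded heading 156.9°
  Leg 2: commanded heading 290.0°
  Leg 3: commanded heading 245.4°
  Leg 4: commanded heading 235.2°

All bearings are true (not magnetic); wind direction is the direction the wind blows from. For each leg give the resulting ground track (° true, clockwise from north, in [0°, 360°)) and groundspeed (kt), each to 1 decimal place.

Leg 1: heading 156.9°; drift -30.3° → track 126.6°, groundspeed 91.3 kt
Leg 2: heading 290.0°; drift +30.5° → track 320.5°, groundspeed 88.0 kt
Leg 3: heading 245.4°; drift +18.5° → track 263.9°, groundspeed 53.2 kt
Leg 4: heading 235.2°; drift +9.9° → track 245.1°, groundspeed 49.0 kt

Leg 1: track=126.6°, groundspeed=91.3 kt
Leg 2: track=320.5°, groundspeed=88.0 kt
Leg 3: track=263.9°, groundspeed=53.2 kt
Leg 4: track=245.1°, groundspeed=49.0 kt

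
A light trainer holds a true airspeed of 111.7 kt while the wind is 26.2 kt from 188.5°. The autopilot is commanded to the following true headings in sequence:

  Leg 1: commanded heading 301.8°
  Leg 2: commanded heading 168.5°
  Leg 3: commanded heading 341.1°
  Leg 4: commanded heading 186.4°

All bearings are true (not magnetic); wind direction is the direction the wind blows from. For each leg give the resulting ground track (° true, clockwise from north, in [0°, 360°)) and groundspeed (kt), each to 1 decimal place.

Leg 1: heading 301.8°; drift +11.2° → track 313.0°, groundspeed 124.4 kt
Leg 2: heading 168.5°; drift -5.9° → track 162.6°, groundspeed 87.5 kt
Leg 3: heading 341.1°; drift +5.1° → track 346.2°, groundspeed 135.5 kt
Leg 4: heading 186.4°; drift -0.6° → track 185.8°, groundspeed 85.5 kt

Leg 1: track=313.0°, groundspeed=124.4 kt
Leg 2: track=162.6°, groundspeed=87.5 kt
Leg 3: track=346.2°, groundspeed=135.5 kt
Leg 4: track=185.8°, groundspeed=85.5 kt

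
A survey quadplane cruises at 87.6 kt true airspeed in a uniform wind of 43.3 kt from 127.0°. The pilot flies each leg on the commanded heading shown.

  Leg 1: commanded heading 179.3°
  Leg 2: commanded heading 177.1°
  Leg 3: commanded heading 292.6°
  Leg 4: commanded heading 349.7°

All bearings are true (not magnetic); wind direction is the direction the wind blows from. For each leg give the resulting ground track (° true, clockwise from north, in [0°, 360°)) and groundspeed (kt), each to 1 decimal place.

Leg 1: track=208.6°, groundspeed=70.1 kt
Leg 2: track=206.1°, groundspeed=68.4 kt
Leg 3: track=297.4°, groundspeed=130.0 kt
Leg 4: track=335.9°, groundspeed=123.0 kt

Leg 1: heading 179.3°; drift +29.3° → track 208.6°, groundspeed 70.1 kt
Leg 2: heading 177.1°; drift +29.0° → track 206.1°, groundspeed 68.4 kt
Leg 3: heading 292.6°; drift +4.8° → track 297.4°, groundspeed 130.0 kt
Leg 4: heading 349.7°; drift -13.8° → track 335.9°, groundspeed 123.0 kt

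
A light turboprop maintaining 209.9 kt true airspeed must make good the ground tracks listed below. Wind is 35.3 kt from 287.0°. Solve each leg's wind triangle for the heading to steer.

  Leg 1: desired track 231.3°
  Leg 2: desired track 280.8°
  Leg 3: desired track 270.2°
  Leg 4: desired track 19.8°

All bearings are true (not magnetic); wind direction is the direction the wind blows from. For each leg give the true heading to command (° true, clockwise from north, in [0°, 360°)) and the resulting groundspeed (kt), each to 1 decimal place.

Leg 1: heading=239.3°, groundspeed=188.0 kt
Leg 2: heading=281.8°, groundspeed=174.8 kt
Leg 3: heading=273.0°, groundspeed=175.9 kt
Leg 4: heading=10.1°, groundspeed=208.6 kt

Leg 1: desired track 231.3°; wind correction +8.0° → command heading 239.3°, groundspeed 188.0 kt
Leg 2: desired track 280.8°; wind correction +1.0° → command heading 281.8°, groundspeed 174.8 kt
Leg 3: desired track 270.2°; wind correction +2.8° → command heading 273.0°, groundspeed 175.9 kt
Leg 4: desired track 19.8°; wind correction -9.7° → command heading 10.1°, groundspeed 208.6 kt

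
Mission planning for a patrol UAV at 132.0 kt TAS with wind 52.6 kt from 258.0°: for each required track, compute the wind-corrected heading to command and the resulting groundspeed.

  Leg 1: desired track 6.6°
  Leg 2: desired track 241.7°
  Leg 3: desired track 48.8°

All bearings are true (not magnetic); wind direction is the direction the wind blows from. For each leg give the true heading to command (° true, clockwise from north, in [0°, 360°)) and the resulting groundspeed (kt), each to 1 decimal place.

Leg 1: desired track 6.6°; wind correction -22.2° → command heading 344.4°, groundspeed 139.0 kt
Leg 2: desired track 241.7°; wind correction +6.4° → command heading 248.1°, groundspeed 80.7 kt
Leg 3: desired track 48.8°; wind correction -11.2° → command heading 37.6°, groundspeed 175.4 kt

Leg 1: heading=344.4°, groundspeed=139.0 kt
Leg 2: heading=248.1°, groundspeed=80.7 kt
Leg 3: heading=37.6°, groundspeed=175.4 kt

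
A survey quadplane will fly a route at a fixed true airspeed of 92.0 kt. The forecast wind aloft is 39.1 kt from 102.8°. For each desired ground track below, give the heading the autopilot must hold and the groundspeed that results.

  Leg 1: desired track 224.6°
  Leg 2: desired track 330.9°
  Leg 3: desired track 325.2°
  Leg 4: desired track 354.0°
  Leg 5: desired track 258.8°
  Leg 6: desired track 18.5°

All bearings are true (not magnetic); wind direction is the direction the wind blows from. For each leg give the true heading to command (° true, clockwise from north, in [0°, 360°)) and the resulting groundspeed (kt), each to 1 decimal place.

Leg 1: desired track 224.6°; wind correction -21.2° → command heading 203.4°, groundspeed 106.4 kt
Leg 2: desired track 330.9°; wind correction +18.4° → command heading 349.3°, groundspeed 113.4 kt
Leg 3: desired track 325.2°; wind correction +16.7° → command heading 341.9°, groundspeed 117.0 kt
Leg 4: desired track 354.0°; wind correction +23.7° → command heading 17.7°, groundspeed 96.8 kt
Leg 5: desired track 258.8°; wind correction -10.0° → command heading 248.8°, groundspeed 126.3 kt
Leg 6: desired track 18.5°; wind correction +25.0° → command heading 43.5°, groundspeed 79.5 kt

Leg 1: heading=203.4°, groundspeed=106.4 kt
Leg 2: heading=349.3°, groundspeed=113.4 kt
Leg 3: heading=341.9°, groundspeed=117.0 kt
Leg 4: heading=17.7°, groundspeed=96.8 kt
Leg 5: heading=248.8°, groundspeed=126.3 kt
Leg 6: heading=43.5°, groundspeed=79.5 kt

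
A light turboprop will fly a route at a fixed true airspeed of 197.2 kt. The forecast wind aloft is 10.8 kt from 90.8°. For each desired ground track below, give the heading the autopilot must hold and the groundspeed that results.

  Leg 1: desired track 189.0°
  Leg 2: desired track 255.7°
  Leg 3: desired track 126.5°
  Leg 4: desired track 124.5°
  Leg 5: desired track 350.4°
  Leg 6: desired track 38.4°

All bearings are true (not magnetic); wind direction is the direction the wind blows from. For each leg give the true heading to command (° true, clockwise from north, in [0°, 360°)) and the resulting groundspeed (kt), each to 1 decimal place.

Leg 1: desired track 189.0°; wind correction -3.1° → command heading 185.9°, groundspeed 198.5 kt
Leg 2: desired track 255.7°; wind correction -0.8° → command heading 254.9°, groundspeed 207.6 kt
Leg 3: desired track 126.5°; wind correction -1.8° → command heading 124.7°, groundspeed 188.3 kt
Leg 4: desired track 124.5°; wind correction -1.7° → command heading 122.8°, groundspeed 188.1 kt
Leg 5: desired track 350.4°; wind correction +3.1° → command heading 353.5°, groundspeed 198.9 kt
Leg 6: desired track 38.4°; wind correction +2.5° → command heading 40.9°, groundspeed 190.4 kt

Leg 1: heading=185.9°, groundspeed=198.5 kt
Leg 2: heading=254.9°, groundspeed=207.6 kt
Leg 3: heading=124.7°, groundspeed=188.3 kt
Leg 4: heading=122.8°, groundspeed=188.1 kt
Leg 5: heading=353.5°, groundspeed=198.9 kt
Leg 6: heading=40.9°, groundspeed=190.4 kt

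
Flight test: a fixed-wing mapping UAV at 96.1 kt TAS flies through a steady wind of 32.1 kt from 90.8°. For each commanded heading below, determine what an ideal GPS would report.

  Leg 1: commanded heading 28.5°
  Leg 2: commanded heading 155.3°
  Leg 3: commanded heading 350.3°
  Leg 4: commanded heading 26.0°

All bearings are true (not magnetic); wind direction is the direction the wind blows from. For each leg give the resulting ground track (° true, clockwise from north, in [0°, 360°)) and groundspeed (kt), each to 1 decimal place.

Leg 1: heading 28.5°; drift -19.3° → track 9.2°, groundspeed 86.0 kt
Leg 2: heading 155.3°; drift +19.4° → track 174.7°, groundspeed 87.2 kt
Leg 3: heading 350.3°; drift -17.2° → track 333.1°, groundspeed 106.7 kt
Leg 4: heading 26.0°; drift -19.4° → track 6.6°, groundspeed 87.4 kt

Leg 1: track=9.2°, groundspeed=86.0 kt
Leg 2: track=174.7°, groundspeed=87.2 kt
Leg 3: track=333.1°, groundspeed=106.7 kt
Leg 4: track=6.6°, groundspeed=87.4 kt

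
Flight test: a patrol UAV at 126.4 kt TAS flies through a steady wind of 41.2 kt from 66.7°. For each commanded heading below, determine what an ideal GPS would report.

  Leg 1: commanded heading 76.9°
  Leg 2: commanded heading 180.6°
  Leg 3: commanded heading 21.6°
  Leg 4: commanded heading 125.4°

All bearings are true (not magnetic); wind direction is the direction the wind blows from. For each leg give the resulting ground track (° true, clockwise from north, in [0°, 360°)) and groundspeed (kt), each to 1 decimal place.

Leg 1: heading 76.9°; drift +4.9° → track 81.8°, groundspeed 86.2 kt
Leg 2: heading 180.6°; drift +14.7° → track 195.3°, groundspeed 148.0 kt
Leg 3: heading 21.6°; drift -16.7° → track 4.9°, groundspeed 101.6 kt
Leg 4: heading 125.4°; drift +18.5° → track 143.9°, groundspeed 110.7 kt

Leg 1: track=81.8°, groundspeed=86.2 kt
Leg 2: track=195.3°, groundspeed=148.0 kt
Leg 3: track=4.9°, groundspeed=101.6 kt
Leg 4: track=143.9°, groundspeed=110.7 kt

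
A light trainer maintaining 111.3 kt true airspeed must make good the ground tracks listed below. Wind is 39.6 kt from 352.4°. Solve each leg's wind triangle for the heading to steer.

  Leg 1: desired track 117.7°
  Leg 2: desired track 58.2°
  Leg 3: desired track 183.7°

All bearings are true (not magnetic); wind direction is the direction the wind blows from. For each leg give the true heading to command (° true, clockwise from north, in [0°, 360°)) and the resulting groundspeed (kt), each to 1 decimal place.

Leg 1: desired track 117.7°; wind correction -16.9° → command heading 100.8°, groundspeed 129.4 kt
Leg 2: desired track 58.2°; wind correction -18.9° → command heading 39.3°, groundspeed 89.0 kt
Leg 3: desired track 183.7°; wind correction +4.0° → command heading 187.7°, groundspeed 149.9 kt

Leg 1: heading=100.8°, groundspeed=129.4 kt
Leg 2: heading=39.3°, groundspeed=89.0 kt
Leg 3: heading=187.7°, groundspeed=149.9 kt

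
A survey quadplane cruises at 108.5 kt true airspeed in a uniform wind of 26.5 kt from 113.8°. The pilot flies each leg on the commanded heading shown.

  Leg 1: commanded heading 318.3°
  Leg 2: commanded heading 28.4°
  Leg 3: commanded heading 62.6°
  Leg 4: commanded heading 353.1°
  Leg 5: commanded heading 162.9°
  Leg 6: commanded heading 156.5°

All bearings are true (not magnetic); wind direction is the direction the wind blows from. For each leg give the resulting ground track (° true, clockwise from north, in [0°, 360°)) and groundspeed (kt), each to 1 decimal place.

Leg 1: track=313.6°, groundspeed=133.1 kt
Leg 2: track=14.5°, groundspeed=109.6 kt
Leg 3: track=49.9°, groundspeed=94.2 kt
Leg 4: track=342.5°, groundspeed=124.1 kt
Leg 5: track=175.3°, groundspeed=93.3 kt
Leg 6: track=167.9°, groundspeed=90.8 kt

Leg 1: heading 318.3°; drift -4.7° → track 313.6°, groundspeed 133.1 kt
Leg 2: heading 28.4°; drift -13.9° → track 14.5°, groundspeed 109.6 kt
Leg 3: heading 62.6°; drift -12.7° → track 49.9°, groundspeed 94.2 kt
Leg 4: heading 353.1°; drift -10.6° → track 342.5°, groundspeed 124.1 kt
Leg 5: heading 162.9°; drift +12.4° → track 175.3°, groundspeed 93.3 kt
Leg 6: heading 156.5°; drift +11.4° → track 167.9°, groundspeed 90.8 kt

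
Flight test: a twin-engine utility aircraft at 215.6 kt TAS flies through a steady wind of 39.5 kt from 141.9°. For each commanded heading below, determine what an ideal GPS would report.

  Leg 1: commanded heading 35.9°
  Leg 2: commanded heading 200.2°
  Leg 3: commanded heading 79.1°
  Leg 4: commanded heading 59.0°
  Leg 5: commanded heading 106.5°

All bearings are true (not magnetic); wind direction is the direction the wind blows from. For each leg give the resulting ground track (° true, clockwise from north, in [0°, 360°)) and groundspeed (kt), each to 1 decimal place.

Leg 1: heading 35.9°; drift -9.5° → track 26.4°, groundspeed 229.6 kt
Leg 2: heading 200.2°; drift +9.8° → track 210.0°, groundspeed 197.7 kt
Leg 3: heading 79.1°; drift -10.1° → track 69.0°, groundspeed 200.6 kt
Leg 4: heading 59.0°; drift -10.5° → track 48.5°, groundspeed 214.3 kt
Leg 5: heading 106.5°; drift -7.1° → track 99.4°, groundspeed 184.8 kt

Leg 1: track=26.4°, groundspeed=229.6 kt
Leg 2: track=210.0°, groundspeed=197.7 kt
Leg 3: track=69.0°, groundspeed=200.6 kt
Leg 4: track=48.5°, groundspeed=214.3 kt
Leg 5: track=99.4°, groundspeed=184.8 kt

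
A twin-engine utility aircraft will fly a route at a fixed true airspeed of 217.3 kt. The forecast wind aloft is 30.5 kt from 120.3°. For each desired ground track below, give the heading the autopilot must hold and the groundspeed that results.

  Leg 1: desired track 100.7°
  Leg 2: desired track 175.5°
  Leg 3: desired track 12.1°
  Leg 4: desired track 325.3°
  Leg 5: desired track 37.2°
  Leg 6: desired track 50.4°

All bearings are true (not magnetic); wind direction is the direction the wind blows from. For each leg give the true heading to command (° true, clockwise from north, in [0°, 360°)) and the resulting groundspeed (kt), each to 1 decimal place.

Leg 1: heading=103.4°, groundspeed=188.3 kt
Leg 2: heading=168.9°, groundspeed=198.4 kt
Leg 3: heading=19.8°, groundspeed=224.9 kt
Leg 4: heading=328.7°, groundspeed=244.6 kt
Leg 5: heading=45.2°, groundspeed=211.5 kt
Leg 6: heading=58.0°, groundspeed=204.9 kt

Leg 1: desired track 100.7°; wind correction +2.7° → command heading 103.4°, groundspeed 188.3 kt
Leg 2: desired track 175.5°; wind correction -6.6° → command heading 168.9°, groundspeed 198.4 kt
Leg 3: desired track 12.1°; wind correction +7.7° → command heading 19.8°, groundspeed 224.9 kt
Leg 4: desired track 325.3°; wind correction +3.4° → command heading 328.7°, groundspeed 244.6 kt
Leg 5: desired track 37.2°; wind correction +8.0° → command heading 45.2°, groundspeed 211.5 kt
Leg 6: desired track 50.4°; wind correction +7.6° → command heading 58.0°, groundspeed 204.9 kt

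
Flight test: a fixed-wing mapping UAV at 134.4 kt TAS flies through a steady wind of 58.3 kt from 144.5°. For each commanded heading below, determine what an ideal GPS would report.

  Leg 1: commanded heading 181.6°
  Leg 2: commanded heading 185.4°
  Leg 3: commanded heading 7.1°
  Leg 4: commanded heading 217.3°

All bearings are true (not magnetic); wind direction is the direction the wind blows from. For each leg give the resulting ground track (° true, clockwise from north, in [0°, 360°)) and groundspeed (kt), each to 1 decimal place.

Leg 1: heading 181.6°; drift +21.8° → track 203.4°, groundspeed 94.7 kt
Leg 2: heading 185.4°; drift +22.9° → track 208.3°, groundspeed 98.1 kt
Leg 3: heading 7.1°; drift -12.5° → track 354.6°, groundspeed 181.7 kt
Leg 4: heading 217.3°; drift +25.4° → track 242.7°, groundspeed 129.7 kt

Leg 1: track=203.4°, groundspeed=94.7 kt
Leg 2: track=208.3°, groundspeed=98.1 kt
Leg 3: track=354.6°, groundspeed=181.7 kt
Leg 4: track=242.7°, groundspeed=129.7 kt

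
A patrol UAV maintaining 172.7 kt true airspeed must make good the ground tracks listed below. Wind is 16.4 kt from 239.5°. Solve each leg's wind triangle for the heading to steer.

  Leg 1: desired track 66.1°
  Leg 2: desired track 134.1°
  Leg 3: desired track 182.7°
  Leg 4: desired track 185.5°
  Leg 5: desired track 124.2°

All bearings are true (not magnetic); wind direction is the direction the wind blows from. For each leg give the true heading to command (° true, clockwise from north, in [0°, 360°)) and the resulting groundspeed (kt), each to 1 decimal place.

Leg 1: heading=66.7°, groundspeed=189.0 kt
Leg 2: heading=139.4°, groundspeed=176.3 kt
Leg 3: heading=187.3°, groundspeed=163.2 kt
Leg 4: heading=189.9°, groundspeed=162.5 kt
Leg 5: heading=129.1°, groundspeed=179.1 kt

Leg 1: desired track 66.1°; wind correction +0.6° → command heading 66.7°, groundspeed 189.0 kt
Leg 2: desired track 134.1°; wind correction +5.3° → command heading 139.4°, groundspeed 176.3 kt
Leg 3: desired track 182.7°; wind correction +4.6° → command heading 187.3°, groundspeed 163.2 kt
Leg 4: desired track 185.5°; wind correction +4.4° → command heading 189.9°, groundspeed 162.5 kt
Leg 5: desired track 124.2°; wind correction +4.9° → command heading 129.1°, groundspeed 179.1 kt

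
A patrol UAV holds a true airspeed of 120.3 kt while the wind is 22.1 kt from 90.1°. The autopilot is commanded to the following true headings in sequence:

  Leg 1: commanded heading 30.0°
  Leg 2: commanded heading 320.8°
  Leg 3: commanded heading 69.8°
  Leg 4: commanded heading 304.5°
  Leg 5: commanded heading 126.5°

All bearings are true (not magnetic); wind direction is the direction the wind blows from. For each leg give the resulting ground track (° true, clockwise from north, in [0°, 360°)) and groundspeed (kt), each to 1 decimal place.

Leg 1: track=20.1°, groundspeed=111.0 kt
Leg 2: track=313.5°, groundspeed=135.4 kt
Leg 3: track=65.4°, groundspeed=99.9 kt
Leg 4: track=299.4°, groundspeed=139.1 kt
Leg 5: track=133.8°, groundspeed=103.3 kt

Leg 1: heading 30.0°; drift -9.9° → track 20.1°, groundspeed 111.0 kt
Leg 2: heading 320.8°; drift -7.3° → track 313.5°, groundspeed 135.4 kt
Leg 3: heading 69.8°; drift -4.4° → track 65.4°, groundspeed 99.9 kt
Leg 4: heading 304.5°; drift -5.1° → track 299.4°, groundspeed 139.1 kt
Leg 5: heading 126.5°; drift +7.3° → track 133.8°, groundspeed 103.3 kt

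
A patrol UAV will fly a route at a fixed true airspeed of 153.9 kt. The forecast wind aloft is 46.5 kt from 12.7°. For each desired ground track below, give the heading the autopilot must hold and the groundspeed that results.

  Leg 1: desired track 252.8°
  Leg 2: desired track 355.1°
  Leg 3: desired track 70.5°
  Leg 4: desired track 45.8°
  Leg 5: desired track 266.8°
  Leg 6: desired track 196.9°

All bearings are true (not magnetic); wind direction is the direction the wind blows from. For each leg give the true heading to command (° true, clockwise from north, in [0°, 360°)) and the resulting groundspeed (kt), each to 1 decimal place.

Leg 1: desired track 252.8°; wind correction +15.2° → command heading 268.0°, groundspeed 171.7 kt
Leg 2: desired track 355.1°; wind correction +5.2° → command heading 0.3°, groundspeed 108.9 kt
Leg 3: desired track 70.5°; wind correction -14.8° → command heading 55.7°, groundspeed 124.0 kt
Leg 4: desired track 45.8°; wind correction -9.5° → command heading 36.3°, groundspeed 112.8 kt
Leg 5: desired track 266.8°; wind correction +16.9° → command heading 283.7°, groundspeed 160.0 kt
Leg 6: desired track 196.9°; wind correction +1.3° → command heading 198.2°, groundspeed 200.2 kt

Leg 1: heading=268.0°, groundspeed=171.7 kt
Leg 2: heading=0.3°, groundspeed=108.9 kt
Leg 3: heading=55.7°, groundspeed=124.0 kt
Leg 4: heading=36.3°, groundspeed=112.8 kt
Leg 5: heading=283.7°, groundspeed=160.0 kt
Leg 6: heading=198.2°, groundspeed=200.2 kt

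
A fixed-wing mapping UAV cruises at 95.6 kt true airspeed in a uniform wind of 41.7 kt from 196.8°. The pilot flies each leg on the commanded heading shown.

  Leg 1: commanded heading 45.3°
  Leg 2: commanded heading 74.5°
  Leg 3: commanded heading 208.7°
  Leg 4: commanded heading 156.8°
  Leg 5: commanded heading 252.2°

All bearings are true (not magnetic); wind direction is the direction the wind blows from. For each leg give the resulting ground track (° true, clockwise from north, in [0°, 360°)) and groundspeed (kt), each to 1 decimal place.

Leg 1: track=36.7°, groundspeed=133.7 kt
Leg 2: track=57.9°, groundspeed=123.0 kt
Leg 3: track=217.6°, groundspeed=55.5 kt
Leg 4: track=134.0°, groundspeed=69.1 kt
Leg 5: track=277.7°, groundspeed=79.7 kt

Leg 1: heading 45.3°; drift -8.6° → track 36.7°, groundspeed 133.7 kt
Leg 2: heading 74.5°; drift -16.6° → track 57.9°, groundspeed 123.0 kt
Leg 3: heading 208.7°; drift +8.9° → track 217.6°, groundspeed 55.5 kt
Leg 4: heading 156.8°; drift -22.8° → track 134.0°, groundspeed 69.1 kt
Leg 5: heading 252.2°; drift +25.5° → track 277.7°, groundspeed 79.7 kt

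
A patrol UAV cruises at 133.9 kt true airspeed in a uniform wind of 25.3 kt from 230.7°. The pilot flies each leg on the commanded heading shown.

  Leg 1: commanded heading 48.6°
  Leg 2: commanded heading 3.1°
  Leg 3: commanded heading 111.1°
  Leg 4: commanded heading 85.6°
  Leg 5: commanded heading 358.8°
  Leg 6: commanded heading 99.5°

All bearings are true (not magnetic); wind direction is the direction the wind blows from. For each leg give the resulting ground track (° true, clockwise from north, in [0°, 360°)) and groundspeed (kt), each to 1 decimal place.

Leg 1: track=48.9°, groundspeed=159.2 kt
Leg 2: track=10.2°, groundspeed=152.1 kt
Leg 3: track=102.6°, groundspeed=148.0 kt
Leg 4: track=80.3°, groundspeed=155.3 kt
Leg 5: track=6.4°, groundspeed=150.8 kt
Leg 6: track=92.3°, groundspeed=151.8 kt

Leg 1: heading 48.6°; drift +0.3° → track 48.9°, groundspeed 159.2 kt
Leg 2: heading 3.1°; drift +7.1° → track 10.2°, groundspeed 152.1 kt
Leg 3: heading 111.1°; drift -8.5° → track 102.6°, groundspeed 148.0 kt
Leg 4: heading 85.6°; drift -5.3° → track 80.3°, groundspeed 155.3 kt
Leg 5: heading 358.8°; drift +7.6° → track 6.4°, groundspeed 150.8 kt
Leg 6: heading 99.5°; drift -7.2° → track 92.3°, groundspeed 151.8 kt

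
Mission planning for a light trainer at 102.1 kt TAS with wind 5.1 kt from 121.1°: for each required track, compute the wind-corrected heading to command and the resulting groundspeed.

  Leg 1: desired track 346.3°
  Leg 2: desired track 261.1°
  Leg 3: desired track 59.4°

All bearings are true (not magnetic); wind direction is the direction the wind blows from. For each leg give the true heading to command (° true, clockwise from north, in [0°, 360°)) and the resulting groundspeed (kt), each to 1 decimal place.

Leg 1: heading=348.3°, groundspeed=105.6 kt
Leg 2: heading=259.3°, groundspeed=106.0 kt
Leg 3: heading=61.9°, groundspeed=99.6 kt

Leg 1: desired track 346.3°; wind correction +2.0° → command heading 348.3°, groundspeed 105.6 kt
Leg 2: desired track 261.1°; wind correction -1.8° → command heading 259.3°, groundspeed 106.0 kt
Leg 3: desired track 59.4°; wind correction +2.5° → command heading 61.9°, groundspeed 99.6 kt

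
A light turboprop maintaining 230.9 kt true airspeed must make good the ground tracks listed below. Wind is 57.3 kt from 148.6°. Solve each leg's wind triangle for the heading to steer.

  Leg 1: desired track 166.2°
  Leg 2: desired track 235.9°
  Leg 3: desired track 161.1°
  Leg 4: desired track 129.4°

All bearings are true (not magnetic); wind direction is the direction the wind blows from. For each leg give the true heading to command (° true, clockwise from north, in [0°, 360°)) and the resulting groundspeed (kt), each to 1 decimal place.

Leg 1: desired track 166.2°; wind correction -4.3° → command heading 161.9°, groundspeed 175.6 kt
Leg 2: desired track 235.9°; wind correction -14.4° → command heading 221.5°, groundspeed 221.0 kt
Leg 3: desired track 161.1°; wind correction -3.1° → command heading 158.0°, groundspeed 174.6 kt
Leg 4: desired track 129.4°; wind correction +4.7° → command heading 134.1°, groundspeed 176.0 kt

Leg 1: heading=161.9°, groundspeed=175.6 kt
Leg 2: heading=221.5°, groundspeed=221.0 kt
Leg 3: heading=158.0°, groundspeed=174.6 kt
Leg 4: heading=134.1°, groundspeed=176.0 kt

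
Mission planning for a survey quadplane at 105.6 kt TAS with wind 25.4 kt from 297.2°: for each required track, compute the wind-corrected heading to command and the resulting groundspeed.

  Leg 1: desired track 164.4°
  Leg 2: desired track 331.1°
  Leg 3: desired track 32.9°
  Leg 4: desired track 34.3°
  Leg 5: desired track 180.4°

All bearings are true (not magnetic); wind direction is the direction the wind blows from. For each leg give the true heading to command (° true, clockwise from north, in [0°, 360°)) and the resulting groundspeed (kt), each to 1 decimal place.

Leg 1: desired track 164.4°; wind correction +10.2° → command heading 174.6°, groundspeed 121.2 kt
Leg 2: desired track 331.1°; wind correction -7.7° → command heading 323.4°, groundspeed 83.6 kt
Leg 3: desired track 32.9°; wind correction -13.8° → command heading 19.1°, groundspeed 105.1 kt
Leg 4: desired track 34.3°; wind correction -13.8° → command heading 20.5°, groundspeed 105.7 kt
Leg 5: desired track 180.4°; wind correction +12.4° → command heading 192.8°, groundspeed 114.6 kt

Leg 1: heading=174.6°, groundspeed=121.2 kt
Leg 2: heading=323.4°, groundspeed=83.6 kt
Leg 3: heading=19.1°, groundspeed=105.1 kt
Leg 4: heading=20.5°, groundspeed=105.7 kt
Leg 5: heading=192.8°, groundspeed=114.6 kt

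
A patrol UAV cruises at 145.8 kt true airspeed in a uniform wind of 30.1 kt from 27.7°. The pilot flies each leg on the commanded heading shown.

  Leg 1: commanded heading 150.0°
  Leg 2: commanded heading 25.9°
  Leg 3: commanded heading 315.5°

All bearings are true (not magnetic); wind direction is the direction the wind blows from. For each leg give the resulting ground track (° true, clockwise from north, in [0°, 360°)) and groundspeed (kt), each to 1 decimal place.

Leg 1: track=158.9°, groundspeed=163.9 kt
Leg 2: track=25.4°, groundspeed=115.7 kt
Leg 3: track=303.7°, groundspeed=139.6 kt

Leg 1: heading 150.0°; drift +8.9° → track 158.9°, groundspeed 163.9 kt
Leg 2: heading 25.9°; drift -0.5° → track 25.4°, groundspeed 115.7 kt
Leg 3: heading 315.5°; drift -11.8° → track 303.7°, groundspeed 139.6 kt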